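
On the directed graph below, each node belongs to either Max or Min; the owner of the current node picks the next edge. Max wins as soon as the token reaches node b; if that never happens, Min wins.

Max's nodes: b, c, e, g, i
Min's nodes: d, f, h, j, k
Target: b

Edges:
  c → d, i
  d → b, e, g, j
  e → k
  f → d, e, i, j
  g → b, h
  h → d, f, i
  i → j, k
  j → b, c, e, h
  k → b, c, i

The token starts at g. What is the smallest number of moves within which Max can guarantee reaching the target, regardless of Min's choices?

1

A0 = {b}
A1: add {g} — g (Max) has g→b.
A2 = A1; e.g. c (Max) has no edge into A1. Fixed point.
g enters the attractor at level 1, so Max can force the target in 1 move from there.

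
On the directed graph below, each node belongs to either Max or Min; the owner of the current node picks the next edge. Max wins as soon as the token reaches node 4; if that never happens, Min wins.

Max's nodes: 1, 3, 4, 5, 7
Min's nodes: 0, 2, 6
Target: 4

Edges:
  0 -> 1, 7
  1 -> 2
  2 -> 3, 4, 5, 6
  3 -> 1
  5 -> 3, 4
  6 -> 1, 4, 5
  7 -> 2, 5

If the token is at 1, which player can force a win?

A0 = {4}
A1: add {5} — 5 (Max) has 5→4.
A2: add {7} — 7 (Max) has 7→5.
A3 = A2; e.g. 0 (Min) can still go to 1. Fixed point.
1 never enters the attractor, so Min can avoid the target forever.

Min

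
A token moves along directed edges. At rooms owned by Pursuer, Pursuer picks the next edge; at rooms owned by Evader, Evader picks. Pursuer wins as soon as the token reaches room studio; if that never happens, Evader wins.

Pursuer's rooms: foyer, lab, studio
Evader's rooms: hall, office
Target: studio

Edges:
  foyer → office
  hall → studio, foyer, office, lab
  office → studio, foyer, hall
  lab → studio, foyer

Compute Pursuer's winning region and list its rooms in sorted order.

A0 = {studio}
A1: add {lab} — lab (Pursuer) has lab→studio.
A2 = A1; e.g. foyer (Pursuer) has no edge into A1. Fixed point.
Pursuer's winning region = {lab, studio}.

lab, studio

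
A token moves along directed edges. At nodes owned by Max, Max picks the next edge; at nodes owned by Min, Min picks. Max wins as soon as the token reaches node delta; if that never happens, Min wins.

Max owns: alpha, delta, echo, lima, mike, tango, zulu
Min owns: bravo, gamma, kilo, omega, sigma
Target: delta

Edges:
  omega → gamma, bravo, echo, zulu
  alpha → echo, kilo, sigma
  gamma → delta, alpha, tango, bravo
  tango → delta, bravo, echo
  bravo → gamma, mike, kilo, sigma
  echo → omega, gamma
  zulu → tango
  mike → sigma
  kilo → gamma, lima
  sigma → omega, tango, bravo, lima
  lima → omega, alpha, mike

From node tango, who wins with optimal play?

Max

A0 = {delta}
A1: add {tango} — tango (Max) has tango→delta.
tango ∈ A1, so Max can force the target.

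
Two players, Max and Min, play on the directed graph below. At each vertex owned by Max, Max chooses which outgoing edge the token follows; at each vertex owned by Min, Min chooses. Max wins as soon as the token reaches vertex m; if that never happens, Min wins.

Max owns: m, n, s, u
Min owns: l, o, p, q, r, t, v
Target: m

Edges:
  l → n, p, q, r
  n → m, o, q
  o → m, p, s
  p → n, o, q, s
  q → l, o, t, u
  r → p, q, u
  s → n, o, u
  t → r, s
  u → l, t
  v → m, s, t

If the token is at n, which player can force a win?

A0 = {m}
A1: add {n} — n (Max) has n→m.
n ∈ A1, so Max can force the target.

Max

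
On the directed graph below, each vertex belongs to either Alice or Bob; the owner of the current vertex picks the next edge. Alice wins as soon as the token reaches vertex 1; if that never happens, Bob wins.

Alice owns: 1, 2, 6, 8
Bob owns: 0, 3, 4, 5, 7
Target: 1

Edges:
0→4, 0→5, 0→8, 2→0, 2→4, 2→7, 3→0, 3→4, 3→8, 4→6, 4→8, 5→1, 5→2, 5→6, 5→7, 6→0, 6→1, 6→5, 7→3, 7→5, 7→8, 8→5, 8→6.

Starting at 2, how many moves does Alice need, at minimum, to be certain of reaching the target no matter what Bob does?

A0 = {1}
A1: add {6} — 6 (Alice) has 6→1.
A2: add {8} — 8 (Alice) has 8→6.
A3: add {4} — 4 (Bob): all of {6, 8} already in.
A4: add {2} — 2 (Alice) has 2→4.
A5 = A4; e.g. 0 (Bob) can still go to 5. Fixed point.
2 enters the attractor at level 4, so Alice can force the target in 4 moves from there.

4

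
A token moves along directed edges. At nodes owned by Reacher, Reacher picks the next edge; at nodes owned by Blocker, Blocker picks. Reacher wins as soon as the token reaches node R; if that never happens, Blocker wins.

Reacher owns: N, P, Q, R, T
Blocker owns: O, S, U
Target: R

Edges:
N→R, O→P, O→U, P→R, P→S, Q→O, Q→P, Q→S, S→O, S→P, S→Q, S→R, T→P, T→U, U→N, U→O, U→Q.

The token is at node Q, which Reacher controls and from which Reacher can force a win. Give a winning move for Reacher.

A0 = {R}
A1: add {N, P} — N (Reacher) has N→R; P (Reacher) has P→R.
A2: add {Q, T} — Q (Reacher) has Q→P; T (Reacher) has T→P.
A3 = A2; e.g. O (Blocker) can still go to U. Fixed point.
From Q, successor P is in the attractor (rank 1); the other successors O, S are not.

P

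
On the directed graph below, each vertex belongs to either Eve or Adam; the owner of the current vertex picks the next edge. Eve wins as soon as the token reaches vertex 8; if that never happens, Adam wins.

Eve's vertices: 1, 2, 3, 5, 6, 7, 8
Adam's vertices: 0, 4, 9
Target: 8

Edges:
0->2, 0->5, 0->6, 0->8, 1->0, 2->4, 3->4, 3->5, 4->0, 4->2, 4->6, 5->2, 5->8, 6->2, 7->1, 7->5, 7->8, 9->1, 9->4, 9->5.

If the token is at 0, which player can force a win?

A0 = {8}
A1: add {5, 7} — 5 (Eve) has 5→8; 7 (Eve) has 7→8.
A2: add {3} — 3 (Eve) has 3→5.
A3 = A2; e.g. 0 (Adam) can still go to 2. Fixed point.
0 never enters the attractor, so Adam can avoid the target forever.

Adam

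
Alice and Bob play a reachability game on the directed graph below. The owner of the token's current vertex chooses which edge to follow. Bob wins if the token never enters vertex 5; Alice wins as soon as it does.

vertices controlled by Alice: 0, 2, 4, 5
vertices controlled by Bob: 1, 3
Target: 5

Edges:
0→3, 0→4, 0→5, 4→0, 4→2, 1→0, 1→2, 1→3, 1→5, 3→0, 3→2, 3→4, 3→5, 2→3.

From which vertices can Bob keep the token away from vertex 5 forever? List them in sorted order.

A0 = {5}
A1: add {0} — 0 (Alice) has 0→5.
A2: add {4} — 4 (Alice) has 4→0.
A3 = A2; e.g. 1 (Bob) can still go to 2. Fixed point.
Alice's attractor = {0, 4, 5}; Bob avoids the target exactly from the complement.

1, 2, 3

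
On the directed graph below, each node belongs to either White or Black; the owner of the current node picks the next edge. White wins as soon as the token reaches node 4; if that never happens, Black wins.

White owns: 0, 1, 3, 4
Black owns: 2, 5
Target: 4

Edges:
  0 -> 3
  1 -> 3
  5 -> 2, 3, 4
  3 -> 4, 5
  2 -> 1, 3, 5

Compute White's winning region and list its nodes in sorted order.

A0 = {4}
A1: add {3} — 3 (White) has 3→4.
A2: add {0, 1} — 0 (White) has 0→3; 1 (White) has 1→3.
A3 = A2; e.g. 2 (Black) can still go to 5. Fixed point.
White's winning region = {0, 1, 3, 4}.

0, 1, 3, 4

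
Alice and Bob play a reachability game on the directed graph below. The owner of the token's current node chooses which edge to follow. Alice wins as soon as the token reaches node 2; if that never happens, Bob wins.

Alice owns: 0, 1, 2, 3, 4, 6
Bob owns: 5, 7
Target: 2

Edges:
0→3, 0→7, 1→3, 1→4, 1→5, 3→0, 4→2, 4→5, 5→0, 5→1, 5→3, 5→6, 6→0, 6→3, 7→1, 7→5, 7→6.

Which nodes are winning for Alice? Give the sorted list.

1, 2, 4

A0 = {2}
A1: add {4} — 4 (Alice) has 4→2.
A2: add {1} — 1 (Alice) has 1→4.
A3 = A2; e.g. 0 (Alice) has no edge into A2. Fixed point.
Alice's winning region = {1, 2, 4}.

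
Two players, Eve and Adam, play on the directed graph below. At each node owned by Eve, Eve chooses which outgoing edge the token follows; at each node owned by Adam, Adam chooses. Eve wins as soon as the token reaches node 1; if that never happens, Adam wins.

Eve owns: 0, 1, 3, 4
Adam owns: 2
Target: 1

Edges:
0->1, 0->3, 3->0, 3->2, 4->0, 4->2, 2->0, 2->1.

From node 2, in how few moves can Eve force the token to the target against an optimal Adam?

2

A0 = {1}
A1: add {0} — 0 (Eve) has 0→1.
A2: add {2, 3, 4} — 2 (Adam): all of {0, 1} already in; 3 (Eve) has 3→0; 4 (Eve) has 4→0.
A2 = all vertices. Fixed point.
2 enters the attractor at level 2, so Eve can force the target in 2 moves from there.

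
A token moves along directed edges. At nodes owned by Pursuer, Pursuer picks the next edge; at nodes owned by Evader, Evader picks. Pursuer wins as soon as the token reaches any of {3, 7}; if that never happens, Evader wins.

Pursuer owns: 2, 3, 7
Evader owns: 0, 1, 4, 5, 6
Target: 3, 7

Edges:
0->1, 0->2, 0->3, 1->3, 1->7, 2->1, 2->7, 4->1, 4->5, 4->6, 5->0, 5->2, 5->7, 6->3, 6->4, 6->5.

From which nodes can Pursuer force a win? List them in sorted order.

0, 1, 2, 3, 5, 7

A0 = {3, 7}
A1: add {1, 2} — 1 (Evader): all of {3, 7} already in; 2 (Pursuer) has 2→7.
A2: add {0} — 0 (Evader): all of {1, 2, 3} already in.
A3: add {5} — 5 (Evader): all of {0, 2, 7} already in.
A4 = A3; e.g. 4 (Evader) can still go to 6. Fixed point.
Pursuer's winning region = {0, 1, 2, 3, 5, 7}.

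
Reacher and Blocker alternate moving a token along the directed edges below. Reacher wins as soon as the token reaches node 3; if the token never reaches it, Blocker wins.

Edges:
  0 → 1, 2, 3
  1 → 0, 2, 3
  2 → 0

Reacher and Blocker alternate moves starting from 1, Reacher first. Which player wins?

Track states (vertex, player-to-move).
A0 = {(3,Reacher), (3,Blocker)}
A1: add {(0,Reacher), (1,Reacher)}.
(1,Reacher) ∈ A1 ⇒ Reacher forces the target.

Reacher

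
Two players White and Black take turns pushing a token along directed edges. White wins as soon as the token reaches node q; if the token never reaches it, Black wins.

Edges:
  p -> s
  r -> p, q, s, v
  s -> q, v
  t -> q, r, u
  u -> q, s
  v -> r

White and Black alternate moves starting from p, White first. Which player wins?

Track states (vertex, player-to-move).
A0 = {(q,White), (q,Black)}
A1: add {(r,White), (s,White), (t,White), (u,White)}.
A2: add {(p,Black), (t,Black), (u,Black), (v,Black)}.
A3 = A2; e.g. (p,White) stays out. (p,White) never enters ⇒ Black avoids the target.

Black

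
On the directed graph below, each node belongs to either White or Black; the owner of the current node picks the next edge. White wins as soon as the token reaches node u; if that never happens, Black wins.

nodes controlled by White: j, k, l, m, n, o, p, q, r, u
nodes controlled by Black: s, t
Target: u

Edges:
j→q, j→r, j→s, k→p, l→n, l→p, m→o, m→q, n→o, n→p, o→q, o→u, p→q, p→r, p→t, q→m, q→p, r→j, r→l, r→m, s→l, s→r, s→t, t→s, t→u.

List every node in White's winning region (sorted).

A0 = {u}
A1: add {o} — o (White) has o→u.
A2: add {m, n} — m (White) has m→o; n (White) has n→o.
A3: add {l, q, r} — l (White) has l→n; q (White) has q→m; r (White) has r→m.
A4: add {j, p} — j (White) has j→q; p (White) has p→q.
A5: add {k} — k (White) has k→p.
A6 = A5; e.g. s (Black) can still go to t. Fixed point.
White's winning region = {j, k, l, m, n, o, p, q, r, u}.

j, k, l, m, n, o, p, q, r, u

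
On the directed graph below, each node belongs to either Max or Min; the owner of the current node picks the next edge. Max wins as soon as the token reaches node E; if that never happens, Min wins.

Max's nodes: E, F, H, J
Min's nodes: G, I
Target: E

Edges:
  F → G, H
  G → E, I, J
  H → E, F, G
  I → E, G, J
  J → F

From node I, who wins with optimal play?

A0 = {E}
A1: add {H} — H (Max) has H→E.
A2: add {F} — F (Max) has F→H.
A3: add {J} — J (Max) has J→F.
A4 = A3; e.g. G (Min) can still go to I. Fixed point.
I never enters the attractor, so Min can avoid the target forever.

Min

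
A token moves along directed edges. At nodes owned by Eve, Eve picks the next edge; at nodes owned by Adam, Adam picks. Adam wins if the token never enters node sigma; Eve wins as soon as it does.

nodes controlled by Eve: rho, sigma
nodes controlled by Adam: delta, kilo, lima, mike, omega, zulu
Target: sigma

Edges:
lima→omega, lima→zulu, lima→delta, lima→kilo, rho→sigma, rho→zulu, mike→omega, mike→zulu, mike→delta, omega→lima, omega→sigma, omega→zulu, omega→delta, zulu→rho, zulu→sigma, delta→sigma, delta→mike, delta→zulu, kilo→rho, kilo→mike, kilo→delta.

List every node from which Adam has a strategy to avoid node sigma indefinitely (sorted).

A0 = {sigma}
A1: add {rho} — rho (Eve) has rho→sigma.
A2: add {zulu} — zulu (Adam): all of {rho, sigma} already in.
A3 = A2; e.g. lima (Adam) can still go to omega. Fixed point.
Eve's attractor = {rho, sigma, zulu}; Adam avoids the target exactly from the complement.

delta, kilo, lima, mike, omega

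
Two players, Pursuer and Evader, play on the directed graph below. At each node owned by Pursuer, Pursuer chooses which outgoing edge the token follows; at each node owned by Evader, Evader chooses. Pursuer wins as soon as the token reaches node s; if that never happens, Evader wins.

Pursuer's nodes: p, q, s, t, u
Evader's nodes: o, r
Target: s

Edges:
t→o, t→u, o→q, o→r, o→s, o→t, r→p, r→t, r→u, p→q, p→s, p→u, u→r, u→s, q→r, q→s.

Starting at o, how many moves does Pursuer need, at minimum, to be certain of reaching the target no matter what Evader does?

4

A0 = {s}
A1: add {p, q, u} — p (Pursuer) has p→s; q (Pursuer) has q→s; u (Pursuer) has u→s.
A2: add {t} — t (Pursuer) has t→u.
A3: add {r} — r (Evader): all of {p, t, u} already in.
A4: add {o} — o (Evader): all of {q, r, s, t} already in.
A4 = all vertices. Fixed point.
o enters the attractor at level 4, so Pursuer can force the target in 4 moves from there.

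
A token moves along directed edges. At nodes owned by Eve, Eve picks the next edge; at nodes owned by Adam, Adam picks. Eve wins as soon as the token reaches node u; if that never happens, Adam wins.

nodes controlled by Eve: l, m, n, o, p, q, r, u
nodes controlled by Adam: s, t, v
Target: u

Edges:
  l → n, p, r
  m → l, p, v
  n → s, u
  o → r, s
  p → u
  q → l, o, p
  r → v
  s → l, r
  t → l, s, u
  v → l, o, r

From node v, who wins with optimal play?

A0 = {u}
A1: add {n, p} — n (Eve) has n→u; p (Eve) has p→u.
A2: add {l, m, q} — l (Eve) has l→n; m (Eve) has m→p; q (Eve) has q→p.
A3 = A2; e.g. o (Eve) has no edge into A2. Fixed point.
v never enters the attractor, so Adam can avoid the target forever.

Adam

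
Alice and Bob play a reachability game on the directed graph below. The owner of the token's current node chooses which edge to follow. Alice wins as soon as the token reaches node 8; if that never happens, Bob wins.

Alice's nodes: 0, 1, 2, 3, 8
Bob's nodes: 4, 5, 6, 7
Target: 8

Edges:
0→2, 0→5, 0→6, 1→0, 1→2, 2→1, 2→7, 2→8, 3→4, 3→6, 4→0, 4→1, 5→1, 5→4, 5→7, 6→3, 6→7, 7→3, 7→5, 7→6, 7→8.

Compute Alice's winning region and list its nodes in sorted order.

0, 1, 2, 3, 4, 8

A0 = {8}
A1: add {2} — 2 (Alice) has 2→8.
A2: add {0, 1} — 0 (Alice) has 0→2; 1 (Alice) has 1→2.
A3: add {4} — 4 (Bob): all of {0, 1} already in.
A4: add {3} — 3 (Alice) has 3→4.
A5 = A4; e.g. 5 (Bob) can still go to 7. Fixed point.
Alice's winning region = {0, 1, 2, 3, 4, 8}.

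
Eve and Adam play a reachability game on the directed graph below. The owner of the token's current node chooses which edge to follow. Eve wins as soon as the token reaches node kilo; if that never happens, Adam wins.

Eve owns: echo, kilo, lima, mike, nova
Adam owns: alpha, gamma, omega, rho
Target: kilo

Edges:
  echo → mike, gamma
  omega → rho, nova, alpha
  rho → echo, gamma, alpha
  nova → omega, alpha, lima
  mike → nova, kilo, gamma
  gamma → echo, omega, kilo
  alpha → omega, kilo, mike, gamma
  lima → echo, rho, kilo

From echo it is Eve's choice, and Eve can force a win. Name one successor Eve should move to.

A0 = {kilo}
A1: add {lima, mike} — mike (Eve) has mike→kilo; lima (Eve) has lima→kilo.
A2: add {echo, nova} — echo (Eve) has echo→mike; nova (Eve) has nova→lima.
A3 = A2; e.g. omega (Adam) can still go to rho. Fixed point.
From echo, successor mike is in the attractor (rank 1); the other successor gamma is not.

mike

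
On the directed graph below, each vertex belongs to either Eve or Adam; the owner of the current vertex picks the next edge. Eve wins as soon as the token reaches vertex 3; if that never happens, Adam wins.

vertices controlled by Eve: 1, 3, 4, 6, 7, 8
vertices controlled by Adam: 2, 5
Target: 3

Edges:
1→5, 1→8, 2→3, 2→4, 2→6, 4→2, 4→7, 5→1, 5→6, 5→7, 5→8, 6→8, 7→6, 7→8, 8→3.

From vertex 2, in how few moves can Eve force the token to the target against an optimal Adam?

A0 = {3}
A1: add {8} — 8 (Eve) has 8→3.
A2: add {1, 6, 7} — 1 (Eve) has 1→8; 6 (Eve) has 6→8; 7 (Eve) has 7→8.
A3: add {4, 5} — 4 (Eve) has 4→7; 5 (Adam): all of {1, 6, 7, 8} already in.
A4: add {2} — 2 (Adam): all of {3, 4, 6} already in.
A4 = all vertices. Fixed point.
2 enters the attractor at level 4, so Eve can force the target in 4 moves from there.

4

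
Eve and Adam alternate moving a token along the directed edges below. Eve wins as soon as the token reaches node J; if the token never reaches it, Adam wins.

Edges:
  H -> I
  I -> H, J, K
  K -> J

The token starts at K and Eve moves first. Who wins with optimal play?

Eve

Track states (vertex, player-to-move).
A0 = {(J,Eve), (J,Adam)}
A1: add {(I,Eve), (K,Eve), (K,Adam)}.
(K,Eve) ∈ A1 ⇒ Eve forces the target.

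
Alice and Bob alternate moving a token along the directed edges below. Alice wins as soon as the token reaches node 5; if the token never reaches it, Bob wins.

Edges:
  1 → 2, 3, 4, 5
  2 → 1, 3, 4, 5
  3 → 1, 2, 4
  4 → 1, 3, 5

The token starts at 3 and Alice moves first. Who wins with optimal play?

Track states (vertex, player-to-move).
A0 = {(5,Alice), (5,Bob)}
A1: add {(1,Alice), (2,Alice), (4,Alice)}.
A2: add {(3,Bob)}.
A3 = A2; e.g. (1,Bob) stays out. (3,Alice) never enters ⇒ Bob avoids the target.

Bob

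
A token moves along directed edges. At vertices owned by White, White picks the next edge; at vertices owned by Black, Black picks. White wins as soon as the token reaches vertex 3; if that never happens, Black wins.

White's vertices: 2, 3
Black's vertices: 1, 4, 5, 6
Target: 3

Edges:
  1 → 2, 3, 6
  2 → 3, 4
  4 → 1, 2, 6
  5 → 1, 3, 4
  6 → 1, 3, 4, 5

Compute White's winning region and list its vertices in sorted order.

A0 = {3}
A1: add {2} — 2 (White) has 2→3.
A2 = A1; e.g. 1 (Black) can still go to 6. Fixed point.
White's winning region = {2, 3}.

2, 3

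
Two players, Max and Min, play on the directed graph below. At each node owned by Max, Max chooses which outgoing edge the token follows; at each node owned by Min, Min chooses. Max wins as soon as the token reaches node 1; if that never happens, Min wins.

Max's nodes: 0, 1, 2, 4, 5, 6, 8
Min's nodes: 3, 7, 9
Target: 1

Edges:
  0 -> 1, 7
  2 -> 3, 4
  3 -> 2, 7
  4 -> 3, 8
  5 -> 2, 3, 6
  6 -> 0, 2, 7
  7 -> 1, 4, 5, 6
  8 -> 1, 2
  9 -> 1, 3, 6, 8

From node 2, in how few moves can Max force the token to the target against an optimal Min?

A0 = {1}
A1: add {0, 8} — 0 (Max) has 0→1; 8 (Max) has 8→1.
A2: add {4, 6} — 4 (Max) has 4→8; 6 (Max) has 6→0.
A3: add {2, 5} — 2 (Max) has 2→4; 5 (Max) has 5→6.
2 enters the attractor at level 3, so Max can force the target in 3 moves from there.

3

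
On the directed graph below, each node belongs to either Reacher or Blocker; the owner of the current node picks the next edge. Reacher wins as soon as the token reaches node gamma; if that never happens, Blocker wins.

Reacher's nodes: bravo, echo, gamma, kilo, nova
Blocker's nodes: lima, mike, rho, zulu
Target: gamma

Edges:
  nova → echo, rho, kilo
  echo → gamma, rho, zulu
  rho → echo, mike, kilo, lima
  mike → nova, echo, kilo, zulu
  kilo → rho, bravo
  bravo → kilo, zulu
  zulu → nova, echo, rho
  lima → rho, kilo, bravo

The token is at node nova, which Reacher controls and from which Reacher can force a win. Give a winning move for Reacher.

echo

A0 = {gamma}
A1: add {echo} — echo (Reacher) has echo→gamma.
A2: add {nova} — nova (Reacher) has nova→echo.
A3 = A2; e.g. rho (Blocker) can still go to mike. Fixed point.
From nova, successor echo is in the attractor (rank 1); the other successors kilo, rho are not.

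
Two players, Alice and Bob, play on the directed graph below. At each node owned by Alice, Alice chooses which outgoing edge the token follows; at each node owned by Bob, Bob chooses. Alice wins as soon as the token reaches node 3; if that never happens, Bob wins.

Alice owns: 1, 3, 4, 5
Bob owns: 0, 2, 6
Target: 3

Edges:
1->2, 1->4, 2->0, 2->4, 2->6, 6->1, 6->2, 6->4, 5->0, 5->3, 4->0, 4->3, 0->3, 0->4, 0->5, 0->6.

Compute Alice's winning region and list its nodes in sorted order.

1, 3, 4, 5

A0 = {3}
A1: add {4, 5} — 4 (Alice) has 4→3; 5 (Alice) has 5→3.
A2: add {1} — 1 (Alice) has 1→4.
A3 = A2; e.g. 0 (Bob) can still go to 6. Fixed point.
Alice's winning region = {1, 3, 4, 5}.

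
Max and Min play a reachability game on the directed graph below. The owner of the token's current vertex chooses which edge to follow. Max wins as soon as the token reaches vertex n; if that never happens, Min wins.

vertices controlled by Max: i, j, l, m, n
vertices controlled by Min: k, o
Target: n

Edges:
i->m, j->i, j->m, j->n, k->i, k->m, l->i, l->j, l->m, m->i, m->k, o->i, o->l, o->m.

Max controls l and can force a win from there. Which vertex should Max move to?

j

A0 = {n}
A1: add {j} — j (Max) has j→n.
A2: add {l} — l (Max) has l→j.
A3 = A2; e.g. i (Max) has no edge into A2. Fixed point.
From l, successor j is in the attractor (rank 1); the other successors i, m are not.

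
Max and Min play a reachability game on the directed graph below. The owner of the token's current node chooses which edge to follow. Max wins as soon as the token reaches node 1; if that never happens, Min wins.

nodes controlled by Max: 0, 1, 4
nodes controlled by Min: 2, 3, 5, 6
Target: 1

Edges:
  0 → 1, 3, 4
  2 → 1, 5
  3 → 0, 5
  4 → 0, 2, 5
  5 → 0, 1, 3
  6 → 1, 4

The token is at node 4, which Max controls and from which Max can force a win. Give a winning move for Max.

A0 = {1}
A1: add {0} — 0 (Max) has 0→1.
A2: add {4} — 4 (Max) has 4→0.
A3: add {6} — 6 (Min): all of {1, 4} already in.
A4 = A3; e.g. 2 (Min) can still go to 5. Fixed point.
From 4, successor 0 is in the attractor (rank 1); the other successors 2, 5 are not.

0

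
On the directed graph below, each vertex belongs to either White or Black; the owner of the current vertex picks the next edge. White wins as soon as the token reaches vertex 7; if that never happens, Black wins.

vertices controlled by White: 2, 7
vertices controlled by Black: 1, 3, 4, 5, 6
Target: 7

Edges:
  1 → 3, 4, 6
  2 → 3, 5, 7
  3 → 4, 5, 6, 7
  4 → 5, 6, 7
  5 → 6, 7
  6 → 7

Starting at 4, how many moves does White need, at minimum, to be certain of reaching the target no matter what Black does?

A0 = {7}
A1: add {2, 6} — 2 (White) has 2→7; 6 (Black): all of {7} already in.
A2: add {5} — 5 (Black): all of {6, 7} already in.
A3: add {4} — 4 (Black): all of {5, 6, 7} already in.
4 enters the attractor at level 3, so White can force the target in 3 moves from there.

3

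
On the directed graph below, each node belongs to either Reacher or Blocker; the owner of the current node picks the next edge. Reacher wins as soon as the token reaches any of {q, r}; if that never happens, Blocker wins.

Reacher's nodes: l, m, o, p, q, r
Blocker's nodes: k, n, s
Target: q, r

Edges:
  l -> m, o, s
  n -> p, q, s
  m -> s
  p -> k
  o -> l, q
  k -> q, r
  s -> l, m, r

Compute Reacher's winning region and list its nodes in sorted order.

k, l, o, p, q, r

A0 = {q, r}
A1: add {k, o} — k (Blocker): all of {q, r} already in; o (Reacher) has o→q.
A2: add {l, p} — l (Reacher) has l→o; p (Reacher) has p→k.
A3 = A2; e.g. m (Reacher) has no edge into A2. Fixed point.
Reacher's winning region = {k, l, o, p, q, r}.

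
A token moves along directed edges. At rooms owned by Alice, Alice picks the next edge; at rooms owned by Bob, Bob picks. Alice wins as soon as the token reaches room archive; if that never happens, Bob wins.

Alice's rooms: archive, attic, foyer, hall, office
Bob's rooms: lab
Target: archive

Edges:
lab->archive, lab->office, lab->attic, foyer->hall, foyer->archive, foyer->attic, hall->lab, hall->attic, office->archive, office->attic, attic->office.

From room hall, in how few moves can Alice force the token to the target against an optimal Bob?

A0 = {archive}
A1: add {foyer, office} — foyer (Alice) has foyer→archive; office (Alice) has office→archive.
A2: add {attic} — attic (Alice) has attic→office.
A3: add {hall, lab} — lab (Bob): all of {archive, office, attic} already in; hall (Alice) has hall→attic.
A3 = all vertices. Fixed point.
hall enters the attractor at level 3, so Alice can force the target in 3 moves from there.

3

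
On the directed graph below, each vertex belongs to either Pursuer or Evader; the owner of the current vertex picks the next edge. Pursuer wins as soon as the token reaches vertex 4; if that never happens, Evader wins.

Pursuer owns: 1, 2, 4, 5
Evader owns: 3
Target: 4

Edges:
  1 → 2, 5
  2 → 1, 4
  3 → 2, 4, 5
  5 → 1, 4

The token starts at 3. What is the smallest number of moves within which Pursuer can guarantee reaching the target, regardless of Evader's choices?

2

A0 = {4}
A1: add {2, 5} — 2 (Pursuer) has 2→4; 5 (Pursuer) has 5→4.
A2: add {1, 3} — 1 (Pursuer) has 1→2; 3 (Evader): all of {2, 4, 5} already in.
A2 = all vertices. Fixed point.
3 enters the attractor at level 2, so Pursuer can force the target in 2 moves from there.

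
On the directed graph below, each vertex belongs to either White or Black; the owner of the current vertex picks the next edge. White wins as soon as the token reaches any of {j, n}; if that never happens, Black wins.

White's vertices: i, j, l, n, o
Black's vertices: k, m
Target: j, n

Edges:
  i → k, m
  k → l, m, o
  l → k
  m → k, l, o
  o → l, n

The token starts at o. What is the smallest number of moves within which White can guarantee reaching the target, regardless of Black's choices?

1

A0 = {j, n}
A1: add {o} — o (White) has o→n.
A2 = A1; e.g. i (White) has no edge into A1. Fixed point.
o enters the attractor at level 1, so White can force the target in 1 move from there.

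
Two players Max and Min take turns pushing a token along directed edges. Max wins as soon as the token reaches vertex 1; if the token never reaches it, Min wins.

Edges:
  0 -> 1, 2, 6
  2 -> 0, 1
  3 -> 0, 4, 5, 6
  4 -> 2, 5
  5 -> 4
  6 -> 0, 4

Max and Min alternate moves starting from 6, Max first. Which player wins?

Min

Track states (vertex, player-to-move).
A0 = {(1,Max), (1,Min)}
A1: add {(0,Max), (2,Max)}.
A2: add {(2,Min)}.
A3: add {(4,Max)}.
A4: add {(5,Min), (6,Min)}.
A5: add {(3,Max)}.
A6 = A5; e.g. (0,Min) stays out. (6,Max) never enters ⇒ Min avoids the target.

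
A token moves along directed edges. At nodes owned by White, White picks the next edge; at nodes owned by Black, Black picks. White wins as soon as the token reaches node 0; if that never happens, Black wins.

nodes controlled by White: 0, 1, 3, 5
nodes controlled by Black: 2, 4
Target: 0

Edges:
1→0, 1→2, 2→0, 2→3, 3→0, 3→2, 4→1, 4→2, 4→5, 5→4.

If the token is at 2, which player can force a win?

White

A0 = {0}
A1: add {1, 3} — 1 (White) has 1→0; 3 (White) has 3→0.
A2: add {2} — 2 (Black): all of {0, 3} already in.
A3 = A2; e.g. 4 (Black) can still go to 5. Fixed point.
2 ∈ A2, so White can force the target.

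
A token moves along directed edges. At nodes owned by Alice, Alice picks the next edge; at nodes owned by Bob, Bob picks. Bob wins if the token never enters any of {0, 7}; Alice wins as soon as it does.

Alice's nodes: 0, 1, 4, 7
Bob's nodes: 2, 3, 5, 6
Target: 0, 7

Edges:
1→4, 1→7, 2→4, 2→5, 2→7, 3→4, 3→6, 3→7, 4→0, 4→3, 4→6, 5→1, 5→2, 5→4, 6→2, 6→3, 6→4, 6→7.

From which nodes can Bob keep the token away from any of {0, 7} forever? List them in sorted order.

A0 = {0, 7}
A1: add {1, 4} — 1 (Alice) has 1→7; 4 (Alice) has 4→0.
A2 = A1; e.g. 2 (Bob) can still go to 5. Fixed point.
Alice's attractor = {0, 1, 4, 7}; Bob avoids the target exactly from the complement.

2, 3, 5, 6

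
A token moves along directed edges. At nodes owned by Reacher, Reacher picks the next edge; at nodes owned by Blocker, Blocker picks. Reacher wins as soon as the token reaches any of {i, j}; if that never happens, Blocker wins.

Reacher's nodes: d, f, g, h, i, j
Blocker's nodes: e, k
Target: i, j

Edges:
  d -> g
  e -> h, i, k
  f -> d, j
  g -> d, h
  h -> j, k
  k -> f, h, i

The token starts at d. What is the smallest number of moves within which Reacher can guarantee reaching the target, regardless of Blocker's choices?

3

A0 = {i, j}
A1: add {f, h} — f (Reacher) has f→j; h (Reacher) has h→j.
A2: add {g, k} — g (Reacher) has g→h; k (Blocker): all of {f, h, i} already in.
A3: add {d, e} — d (Reacher) has d→g; e (Blocker): all of {h, i, k} already in.
A3 = all vertices. Fixed point.
d enters the attractor at level 3, so Reacher can force the target in 3 moves from there.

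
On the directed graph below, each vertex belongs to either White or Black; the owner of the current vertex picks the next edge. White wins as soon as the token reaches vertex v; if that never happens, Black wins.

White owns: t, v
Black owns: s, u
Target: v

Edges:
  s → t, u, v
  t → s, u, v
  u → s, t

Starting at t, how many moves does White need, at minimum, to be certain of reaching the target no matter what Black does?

A0 = {v}
A1: add {t} — t (White) has t→v.
A2 = A1; e.g. s (Black) can still go to u. Fixed point.
t enters the attractor at level 1, so White can force the target in 1 move from there.

1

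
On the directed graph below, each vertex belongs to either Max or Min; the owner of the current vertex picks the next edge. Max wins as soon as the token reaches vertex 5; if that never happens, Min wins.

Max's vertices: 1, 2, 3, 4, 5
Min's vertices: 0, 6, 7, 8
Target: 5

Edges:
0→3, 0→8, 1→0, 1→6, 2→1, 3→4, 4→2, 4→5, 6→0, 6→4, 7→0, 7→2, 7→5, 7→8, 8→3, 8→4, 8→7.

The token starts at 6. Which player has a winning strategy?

Min

A0 = {5}
A1: add {4} — 4 (Max) has 4→5.
A2: add {3} — 3 (Max) has 3→4.
A3 = A2; e.g. 0 (Min) can still go to 8. Fixed point.
6 never enters the attractor, so Min can avoid the target forever.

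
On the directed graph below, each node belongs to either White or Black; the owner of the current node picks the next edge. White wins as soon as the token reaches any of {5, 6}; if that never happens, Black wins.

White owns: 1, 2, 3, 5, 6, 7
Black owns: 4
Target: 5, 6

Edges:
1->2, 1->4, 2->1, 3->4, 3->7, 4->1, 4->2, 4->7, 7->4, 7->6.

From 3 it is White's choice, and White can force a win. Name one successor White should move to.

7

A0 = {5, 6}
A1: add {7} — 7 (White) has 7→6.
A2: add {3} — 3 (White) has 3→7.
A3 = A2; e.g. 1 (White) has no edge into A2. Fixed point.
From 3, successor 7 is in the attractor (rank 1); the other successor 4 is not.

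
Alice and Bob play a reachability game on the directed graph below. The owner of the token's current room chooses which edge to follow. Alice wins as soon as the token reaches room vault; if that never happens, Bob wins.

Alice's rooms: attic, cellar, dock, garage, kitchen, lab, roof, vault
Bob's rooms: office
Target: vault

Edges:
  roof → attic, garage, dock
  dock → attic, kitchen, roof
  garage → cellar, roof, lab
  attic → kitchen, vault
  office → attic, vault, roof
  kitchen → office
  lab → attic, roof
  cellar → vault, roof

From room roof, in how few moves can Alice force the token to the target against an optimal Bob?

2

A0 = {vault}
A1: add {attic, cellar} — attic (Alice) has attic→vault; cellar (Alice) has cellar→vault.
A2: add {dock, garage, lab, roof} — garage (Alice) has garage→cellar; roof (Alice) has roof→attic; lab (Alice) has lab→attic; dock (Alice) has dock→attic.
roof enters the attractor at level 2, so Alice can force the target in 2 moves from there.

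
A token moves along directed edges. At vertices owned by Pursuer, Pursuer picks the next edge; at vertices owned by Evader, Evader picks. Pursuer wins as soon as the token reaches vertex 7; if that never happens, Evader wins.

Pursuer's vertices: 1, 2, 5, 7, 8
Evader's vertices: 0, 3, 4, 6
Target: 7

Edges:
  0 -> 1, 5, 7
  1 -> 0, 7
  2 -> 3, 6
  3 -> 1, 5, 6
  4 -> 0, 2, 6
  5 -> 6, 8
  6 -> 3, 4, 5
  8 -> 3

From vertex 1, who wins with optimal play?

A0 = {7}
A1: add {1} — 1 (Pursuer) has 1→7.
A2 = A1; e.g. 0 (Evader) can still go to 5. Fixed point.
1 ∈ A1, so Pursuer can force the target.

Pursuer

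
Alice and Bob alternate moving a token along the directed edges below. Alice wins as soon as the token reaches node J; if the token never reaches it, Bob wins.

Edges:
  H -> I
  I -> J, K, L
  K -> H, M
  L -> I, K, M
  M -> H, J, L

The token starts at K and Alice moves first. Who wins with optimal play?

Alice

Track states (vertex, player-to-move).
A0 = {(J,Alice), (J,Bob)}
A1: add {(I,Alice), (M,Alice)}.
A2: add {(H,Bob)}.
A3: add {(K,Alice)}.
(K,Alice) ∈ A3 ⇒ Alice forces the target.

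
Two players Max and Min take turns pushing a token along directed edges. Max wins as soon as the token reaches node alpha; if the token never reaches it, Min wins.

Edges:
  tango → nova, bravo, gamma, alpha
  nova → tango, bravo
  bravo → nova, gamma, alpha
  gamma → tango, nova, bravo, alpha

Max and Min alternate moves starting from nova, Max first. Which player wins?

Track states (vertex, player-to-move).
A0 = {(alpha,Max), (alpha,Min)}
A1: add {(tango,Max), (bravo,Max), (gamma,Max)}.
A2: add {(nova,Min)}.
A3 = A2; e.g. (tango,Min) stays out. (nova,Max) never enters ⇒ Min avoids the target.

Min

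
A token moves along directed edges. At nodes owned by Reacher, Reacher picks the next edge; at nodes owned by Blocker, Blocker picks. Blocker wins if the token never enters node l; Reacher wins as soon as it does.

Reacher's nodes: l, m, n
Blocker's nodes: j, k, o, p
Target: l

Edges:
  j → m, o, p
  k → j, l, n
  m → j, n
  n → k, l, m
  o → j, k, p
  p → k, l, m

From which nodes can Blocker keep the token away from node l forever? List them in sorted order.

j, k, o, p

A0 = {l}
A1: add {n} — n (Reacher) has n→l.
A2: add {m} — m (Reacher) has m→n.
A3 = A2; e.g. j (Blocker) can still go to o. Fixed point.
Reacher's attractor = {l, m, n}; Blocker avoids the target exactly from the complement.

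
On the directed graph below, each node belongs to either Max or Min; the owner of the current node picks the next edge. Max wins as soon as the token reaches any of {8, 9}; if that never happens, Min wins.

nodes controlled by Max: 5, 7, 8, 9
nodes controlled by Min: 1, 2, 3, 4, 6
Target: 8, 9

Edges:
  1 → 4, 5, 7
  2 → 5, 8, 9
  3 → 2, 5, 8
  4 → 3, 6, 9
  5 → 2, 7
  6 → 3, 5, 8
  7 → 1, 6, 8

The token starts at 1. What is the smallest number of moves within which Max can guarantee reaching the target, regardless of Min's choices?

A0 = {8, 9}
A1: add {7} — 7 (Max) has 7→8.
A2: add {5} — 5 (Max) has 5→7.
A3: add {2} — 2 (Min): all of {5, 8, 9} already in.
A4: add {3} — 3 (Min): all of {2, 5, 8} already in.
A5: add {6} — 6 (Min): all of {3, 5, 8} already in.
A6: add {4} — 4 (Min): all of {3, 6, 9} already in.
A7: add {1} — 1 (Min): all of {4, 5, 7} already in.
A7 = all vertices. Fixed point.
1 enters the attractor at level 7, so Max can force the target in 7 moves from there.

7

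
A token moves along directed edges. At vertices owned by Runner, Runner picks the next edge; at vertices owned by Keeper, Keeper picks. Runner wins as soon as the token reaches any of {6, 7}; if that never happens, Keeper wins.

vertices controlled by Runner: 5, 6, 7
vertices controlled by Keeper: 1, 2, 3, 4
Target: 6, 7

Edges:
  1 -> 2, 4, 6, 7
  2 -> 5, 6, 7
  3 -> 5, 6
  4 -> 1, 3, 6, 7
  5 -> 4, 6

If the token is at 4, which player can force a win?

A0 = {6, 7}
A1: add {5} — 5 (Runner) has 5→6.
A2: add {2, 3} — 2 (Keeper): all of {5, 6, 7} already in; 3 (Keeper): all of {5, 6} already in.
A3 = A2; e.g. 1 (Keeper) can still go to 4. Fixed point.
4 never enters the attractor, so Keeper can avoid the target forever.

Keeper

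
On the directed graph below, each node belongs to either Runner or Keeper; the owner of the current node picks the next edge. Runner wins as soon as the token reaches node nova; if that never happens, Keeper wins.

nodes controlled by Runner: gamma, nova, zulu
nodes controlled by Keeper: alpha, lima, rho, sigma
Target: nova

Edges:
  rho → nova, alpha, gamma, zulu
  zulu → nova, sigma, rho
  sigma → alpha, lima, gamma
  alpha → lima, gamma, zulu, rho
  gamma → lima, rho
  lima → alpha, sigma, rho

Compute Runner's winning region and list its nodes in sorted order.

A0 = {nova}
A1: add {zulu} — zulu (Runner) has zulu→nova.
A2 = A1; e.g. alpha (Keeper) can still go to lima. Fixed point.
Runner's winning region = {nova, zulu}.

nova, zulu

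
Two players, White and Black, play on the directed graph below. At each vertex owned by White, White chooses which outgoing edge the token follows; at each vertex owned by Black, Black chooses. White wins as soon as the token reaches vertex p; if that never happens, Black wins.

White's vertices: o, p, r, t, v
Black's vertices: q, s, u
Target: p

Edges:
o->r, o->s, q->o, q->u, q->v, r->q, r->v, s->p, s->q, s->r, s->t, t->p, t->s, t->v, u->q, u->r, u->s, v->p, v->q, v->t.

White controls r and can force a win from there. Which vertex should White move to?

v

A0 = {p}
A1: add {t, v} — t (White) has t→p; v (White) has v→p.
A2: add {r} — r (White) has r→v.
A3: add {o} — o (White) has o→r.
A4 = A3; e.g. q (Black) can still go to u. Fixed point.
From r, successor v is in the attractor (rank 1); the other successor q is not.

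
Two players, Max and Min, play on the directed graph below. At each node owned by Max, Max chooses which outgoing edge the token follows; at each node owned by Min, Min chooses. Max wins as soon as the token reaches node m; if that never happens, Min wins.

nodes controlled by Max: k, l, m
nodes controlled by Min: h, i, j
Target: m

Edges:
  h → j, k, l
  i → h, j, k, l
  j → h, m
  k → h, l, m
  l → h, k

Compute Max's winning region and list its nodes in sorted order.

A0 = {m}
A1: add {k} — k (Max) has k→m.
A2: add {l} — l (Max) has l→k.
A3 = A2; e.g. h (Min) can still go to j. Fixed point.
Max's winning region = {k, l, m}.

k, l, m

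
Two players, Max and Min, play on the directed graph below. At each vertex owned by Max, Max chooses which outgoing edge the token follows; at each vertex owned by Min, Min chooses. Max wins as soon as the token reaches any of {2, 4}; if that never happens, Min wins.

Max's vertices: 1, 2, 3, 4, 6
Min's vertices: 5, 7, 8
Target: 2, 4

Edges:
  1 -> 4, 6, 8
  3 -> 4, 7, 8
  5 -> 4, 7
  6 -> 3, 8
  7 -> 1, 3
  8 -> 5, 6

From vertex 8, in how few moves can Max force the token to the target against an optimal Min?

4

A0 = {2, 4}
A1: add {1, 3} — 1 (Max) has 1→4; 3 (Max) has 3→4.
A2: add {6, 7} — 6 (Max) has 6→3; 7 (Min): all of {1, 3} already in.
A3: add {5} — 5 (Min): all of {4, 7} already in.
A4: add {8} — 8 (Min): all of {5, 6} already in.
A4 = all vertices. Fixed point.
8 enters the attractor at level 4, so Max can force the target in 4 moves from there.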